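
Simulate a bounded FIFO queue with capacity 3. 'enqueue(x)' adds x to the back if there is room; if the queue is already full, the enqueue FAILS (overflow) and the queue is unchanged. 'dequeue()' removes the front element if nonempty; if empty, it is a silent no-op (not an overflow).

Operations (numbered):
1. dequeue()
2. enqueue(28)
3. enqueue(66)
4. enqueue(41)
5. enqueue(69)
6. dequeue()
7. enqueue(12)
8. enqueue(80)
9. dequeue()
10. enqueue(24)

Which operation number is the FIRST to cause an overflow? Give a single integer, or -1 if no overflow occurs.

Answer: 5

Derivation:
1. dequeue(): empty, no-op, size=0
2. enqueue(28): size=1
3. enqueue(66): size=2
4. enqueue(41): size=3
5. enqueue(69): size=3=cap → OVERFLOW (fail)
6. dequeue(): size=2
7. enqueue(12): size=3
8. enqueue(80): size=3=cap → OVERFLOW (fail)
9. dequeue(): size=2
10. enqueue(24): size=3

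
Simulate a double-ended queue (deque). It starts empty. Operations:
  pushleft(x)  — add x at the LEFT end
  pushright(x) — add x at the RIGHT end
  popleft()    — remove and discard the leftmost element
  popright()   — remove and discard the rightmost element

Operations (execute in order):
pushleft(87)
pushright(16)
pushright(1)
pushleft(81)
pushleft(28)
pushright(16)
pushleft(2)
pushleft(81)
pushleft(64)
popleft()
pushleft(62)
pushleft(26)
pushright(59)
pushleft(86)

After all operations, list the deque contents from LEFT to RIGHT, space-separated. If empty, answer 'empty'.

Answer: 86 26 62 81 2 28 81 87 16 1 16 59

Derivation:
pushleft(87): [87]
pushright(16): [87, 16]
pushright(1): [87, 16, 1]
pushleft(81): [81, 87, 16, 1]
pushleft(28): [28, 81, 87, 16, 1]
pushright(16): [28, 81, 87, 16, 1, 16]
pushleft(2): [2, 28, 81, 87, 16, 1, 16]
pushleft(81): [81, 2, 28, 81, 87, 16, 1, 16]
pushleft(64): [64, 81, 2, 28, 81, 87, 16, 1, 16]
popleft(): [81, 2, 28, 81, 87, 16, 1, 16]
pushleft(62): [62, 81, 2, 28, 81, 87, 16, 1, 16]
pushleft(26): [26, 62, 81, 2, 28, 81, 87, 16, 1, 16]
pushright(59): [26, 62, 81, 2, 28, 81, 87, 16, 1, 16, 59]
pushleft(86): [86, 26, 62, 81, 2, 28, 81, 87, 16, 1, 16, 59]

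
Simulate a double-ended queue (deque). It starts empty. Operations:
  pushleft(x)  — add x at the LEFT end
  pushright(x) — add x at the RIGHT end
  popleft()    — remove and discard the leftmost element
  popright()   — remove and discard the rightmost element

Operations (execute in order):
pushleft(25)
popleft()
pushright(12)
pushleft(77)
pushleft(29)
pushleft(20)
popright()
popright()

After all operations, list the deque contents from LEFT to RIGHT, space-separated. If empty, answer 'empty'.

Answer: 20 29

Derivation:
pushleft(25): [25]
popleft(): []
pushright(12): [12]
pushleft(77): [77, 12]
pushleft(29): [29, 77, 12]
pushleft(20): [20, 29, 77, 12]
popright(): [20, 29, 77]
popright(): [20, 29]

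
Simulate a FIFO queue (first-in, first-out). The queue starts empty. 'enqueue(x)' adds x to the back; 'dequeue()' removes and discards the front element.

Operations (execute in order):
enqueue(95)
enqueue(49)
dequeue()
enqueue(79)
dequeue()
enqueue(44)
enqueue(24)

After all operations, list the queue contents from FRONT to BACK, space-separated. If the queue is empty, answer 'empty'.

enqueue(95): [95]
enqueue(49): [95, 49]
dequeue(): [49]
enqueue(79): [49, 79]
dequeue(): [79]
enqueue(44): [79, 44]
enqueue(24): [79, 44, 24]

Answer: 79 44 24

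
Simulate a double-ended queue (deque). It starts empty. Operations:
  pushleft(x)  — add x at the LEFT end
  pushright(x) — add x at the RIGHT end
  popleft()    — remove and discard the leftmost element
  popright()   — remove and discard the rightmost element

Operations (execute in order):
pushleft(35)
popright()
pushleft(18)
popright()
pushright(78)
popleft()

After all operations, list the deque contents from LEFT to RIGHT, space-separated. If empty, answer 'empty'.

pushleft(35): [35]
popright(): []
pushleft(18): [18]
popright(): []
pushright(78): [78]
popleft(): []

Answer: empty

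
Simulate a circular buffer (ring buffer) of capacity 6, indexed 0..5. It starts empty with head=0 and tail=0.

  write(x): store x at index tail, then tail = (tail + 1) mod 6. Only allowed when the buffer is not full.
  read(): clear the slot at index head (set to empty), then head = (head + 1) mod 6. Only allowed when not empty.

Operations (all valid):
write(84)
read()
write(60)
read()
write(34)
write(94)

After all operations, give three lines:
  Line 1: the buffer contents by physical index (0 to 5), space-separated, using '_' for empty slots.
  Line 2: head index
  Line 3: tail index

Answer: _ _ 34 94 _ _
2
4

Derivation:
write(84): buf=[84 _ _ _ _ _], head=0, tail=1, size=1
read(): buf=[_ _ _ _ _ _], head=1, tail=1, size=0
write(60): buf=[_ 60 _ _ _ _], head=1, tail=2, size=1
read(): buf=[_ _ _ _ _ _], head=2, tail=2, size=0
write(34): buf=[_ _ 34 _ _ _], head=2, tail=3, size=1
write(94): buf=[_ _ 34 94 _ _], head=2, tail=4, size=2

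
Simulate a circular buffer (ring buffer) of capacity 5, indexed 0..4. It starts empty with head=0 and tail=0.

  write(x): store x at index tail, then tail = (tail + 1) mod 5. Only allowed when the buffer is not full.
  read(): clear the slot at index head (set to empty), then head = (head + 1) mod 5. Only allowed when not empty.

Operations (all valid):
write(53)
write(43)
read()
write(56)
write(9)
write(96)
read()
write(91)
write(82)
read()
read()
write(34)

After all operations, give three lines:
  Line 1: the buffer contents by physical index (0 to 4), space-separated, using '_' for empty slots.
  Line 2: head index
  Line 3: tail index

write(53): buf=[53 _ _ _ _], head=0, tail=1, size=1
write(43): buf=[53 43 _ _ _], head=0, tail=2, size=2
read(): buf=[_ 43 _ _ _], head=1, tail=2, size=1
write(56): buf=[_ 43 56 _ _], head=1, tail=3, size=2
write(9): buf=[_ 43 56 9 _], head=1, tail=4, size=3
write(96): buf=[_ 43 56 9 96], head=1, tail=0, size=4
read(): buf=[_ _ 56 9 96], head=2, tail=0, size=3
write(91): buf=[91 _ 56 9 96], head=2, tail=1, size=4
write(82): buf=[91 82 56 9 96], head=2, tail=2, size=5
read(): buf=[91 82 _ 9 96], head=3, tail=2, size=4
read(): buf=[91 82 _ _ 96], head=4, tail=2, size=3
write(34): buf=[91 82 34 _ 96], head=4, tail=3, size=4

Answer: 91 82 34 _ 96
4
3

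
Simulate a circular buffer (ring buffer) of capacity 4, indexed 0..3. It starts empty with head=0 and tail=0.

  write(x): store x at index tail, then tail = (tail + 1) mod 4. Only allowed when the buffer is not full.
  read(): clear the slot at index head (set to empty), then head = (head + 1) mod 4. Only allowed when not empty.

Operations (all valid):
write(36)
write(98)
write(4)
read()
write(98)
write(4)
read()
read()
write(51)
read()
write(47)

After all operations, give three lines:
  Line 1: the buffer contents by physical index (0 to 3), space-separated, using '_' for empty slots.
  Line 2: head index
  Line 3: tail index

write(36): buf=[36 _ _ _], head=0, tail=1, size=1
write(98): buf=[36 98 _ _], head=0, tail=2, size=2
write(4): buf=[36 98 4 _], head=0, tail=3, size=3
read(): buf=[_ 98 4 _], head=1, tail=3, size=2
write(98): buf=[_ 98 4 98], head=1, tail=0, size=3
write(4): buf=[4 98 4 98], head=1, tail=1, size=4
read(): buf=[4 _ 4 98], head=2, tail=1, size=3
read(): buf=[4 _ _ 98], head=3, tail=1, size=2
write(51): buf=[4 51 _ 98], head=3, tail=2, size=3
read(): buf=[4 51 _ _], head=0, tail=2, size=2
write(47): buf=[4 51 47 _], head=0, tail=3, size=3

Answer: 4 51 47 _
0
3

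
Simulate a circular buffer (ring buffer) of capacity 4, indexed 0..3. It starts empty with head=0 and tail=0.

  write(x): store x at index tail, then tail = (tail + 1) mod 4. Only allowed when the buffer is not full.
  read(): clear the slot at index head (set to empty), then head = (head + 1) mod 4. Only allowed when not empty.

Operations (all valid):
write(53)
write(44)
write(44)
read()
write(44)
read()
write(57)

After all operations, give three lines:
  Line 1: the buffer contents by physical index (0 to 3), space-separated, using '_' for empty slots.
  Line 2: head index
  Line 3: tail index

write(53): buf=[53 _ _ _], head=0, tail=1, size=1
write(44): buf=[53 44 _ _], head=0, tail=2, size=2
write(44): buf=[53 44 44 _], head=0, tail=3, size=3
read(): buf=[_ 44 44 _], head=1, tail=3, size=2
write(44): buf=[_ 44 44 44], head=1, tail=0, size=3
read(): buf=[_ _ 44 44], head=2, tail=0, size=2
write(57): buf=[57 _ 44 44], head=2, tail=1, size=3

Answer: 57 _ 44 44
2
1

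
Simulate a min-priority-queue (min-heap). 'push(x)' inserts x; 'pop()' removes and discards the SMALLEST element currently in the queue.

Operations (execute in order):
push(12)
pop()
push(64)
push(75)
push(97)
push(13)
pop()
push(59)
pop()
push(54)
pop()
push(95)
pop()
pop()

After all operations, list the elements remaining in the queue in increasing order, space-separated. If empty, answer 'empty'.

push(12): heap contents = [12]
pop() → 12: heap contents = []
push(64): heap contents = [64]
push(75): heap contents = [64, 75]
push(97): heap contents = [64, 75, 97]
push(13): heap contents = [13, 64, 75, 97]
pop() → 13: heap contents = [64, 75, 97]
push(59): heap contents = [59, 64, 75, 97]
pop() → 59: heap contents = [64, 75, 97]
push(54): heap contents = [54, 64, 75, 97]
pop() → 54: heap contents = [64, 75, 97]
push(95): heap contents = [64, 75, 95, 97]
pop() → 64: heap contents = [75, 95, 97]
pop() → 75: heap contents = [95, 97]

Answer: 95 97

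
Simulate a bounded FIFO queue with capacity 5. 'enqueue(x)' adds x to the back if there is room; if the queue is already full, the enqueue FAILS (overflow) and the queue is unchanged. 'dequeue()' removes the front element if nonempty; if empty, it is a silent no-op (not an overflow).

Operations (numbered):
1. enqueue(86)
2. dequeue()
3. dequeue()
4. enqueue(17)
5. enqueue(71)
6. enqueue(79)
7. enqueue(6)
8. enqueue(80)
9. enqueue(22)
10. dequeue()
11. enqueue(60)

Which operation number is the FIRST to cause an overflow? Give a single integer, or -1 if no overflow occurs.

Answer: 9

Derivation:
1. enqueue(86): size=1
2. dequeue(): size=0
3. dequeue(): empty, no-op, size=0
4. enqueue(17): size=1
5. enqueue(71): size=2
6. enqueue(79): size=3
7. enqueue(6): size=4
8. enqueue(80): size=5
9. enqueue(22): size=5=cap → OVERFLOW (fail)
10. dequeue(): size=4
11. enqueue(60): size=5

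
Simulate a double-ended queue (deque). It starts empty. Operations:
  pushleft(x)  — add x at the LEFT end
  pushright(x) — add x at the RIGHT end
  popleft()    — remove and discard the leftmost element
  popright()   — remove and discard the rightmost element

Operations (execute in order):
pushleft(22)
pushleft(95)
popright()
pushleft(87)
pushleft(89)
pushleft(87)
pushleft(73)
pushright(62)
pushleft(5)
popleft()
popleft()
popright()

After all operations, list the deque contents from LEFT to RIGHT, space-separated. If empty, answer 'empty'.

Answer: 87 89 87 95

Derivation:
pushleft(22): [22]
pushleft(95): [95, 22]
popright(): [95]
pushleft(87): [87, 95]
pushleft(89): [89, 87, 95]
pushleft(87): [87, 89, 87, 95]
pushleft(73): [73, 87, 89, 87, 95]
pushright(62): [73, 87, 89, 87, 95, 62]
pushleft(5): [5, 73, 87, 89, 87, 95, 62]
popleft(): [73, 87, 89, 87, 95, 62]
popleft(): [87, 89, 87, 95, 62]
popright(): [87, 89, 87, 95]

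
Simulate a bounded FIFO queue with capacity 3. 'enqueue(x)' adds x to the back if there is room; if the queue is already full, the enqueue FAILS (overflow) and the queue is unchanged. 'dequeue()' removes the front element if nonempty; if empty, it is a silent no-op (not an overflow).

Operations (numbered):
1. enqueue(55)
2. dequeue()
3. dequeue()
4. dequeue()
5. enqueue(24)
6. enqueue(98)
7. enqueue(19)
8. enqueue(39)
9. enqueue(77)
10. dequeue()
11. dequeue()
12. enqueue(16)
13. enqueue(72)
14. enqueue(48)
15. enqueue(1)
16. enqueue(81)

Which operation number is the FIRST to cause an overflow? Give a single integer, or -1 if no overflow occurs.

Answer: 8

Derivation:
1. enqueue(55): size=1
2. dequeue(): size=0
3. dequeue(): empty, no-op, size=0
4. dequeue(): empty, no-op, size=0
5. enqueue(24): size=1
6. enqueue(98): size=2
7. enqueue(19): size=3
8. enqueue(39): size=3=cap → OVERFLOW (fail)
9. enqueue(77): size=3=cap → OVERFLOW (fail)
10. dequeue(): size=2
11. dequeue(): size=1
12. enqueue(16): size=2
13. enqueue(72): size=3
14. enqueue(48): size=3=cap → OVERFLOW (fail)
15. enqueue(1): size=3=cap → OVERFLOW (fail)
16. enqueue(81): size=3=cap → OVERFLOW (fail)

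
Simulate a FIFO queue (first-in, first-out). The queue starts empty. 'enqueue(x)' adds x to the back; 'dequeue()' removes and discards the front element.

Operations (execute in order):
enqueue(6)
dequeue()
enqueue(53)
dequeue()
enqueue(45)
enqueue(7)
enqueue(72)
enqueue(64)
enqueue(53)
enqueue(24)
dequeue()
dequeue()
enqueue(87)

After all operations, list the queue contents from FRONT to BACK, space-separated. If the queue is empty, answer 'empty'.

enqueue(6): [6]
dequeue(): []
enqueue(53): [53]
dequeue(): []
enqueue(45): [45]
enqueue(7): [45, 7]
enqueue(72): [45, 7, 72]
enqueue(64): [45, 7, 72, 64]
enqueue(53): [45, 7, 72, 64, 53]
enqueue(24): [45, 7, 72, 64, 53, 24]
dequeue(): [7, 72, 64, 53, 24]
dequeue(): [72, 64, 53, 24]
enqueue(87): [72, 64, 53, 24, 87]

Answer: 72 64 53 24 87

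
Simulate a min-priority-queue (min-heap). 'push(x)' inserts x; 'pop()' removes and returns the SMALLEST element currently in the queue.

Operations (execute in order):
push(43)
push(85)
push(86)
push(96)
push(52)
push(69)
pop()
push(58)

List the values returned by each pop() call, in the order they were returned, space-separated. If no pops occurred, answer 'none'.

Answer: 43

Derivation:
push(43): heap contents = [43]
push(85): heap contents = [43, 85]
push(86): heap contents = [43, 85, 86]
push(96): heap contents = [43, 85, 86, 96]
push(52): heap contents = [43, 52, 85, 86, 96]
push(69): heap contents = [43, 52, 69, 85, 86, 96]
pop() → 43: heap contents = [52, 69, 85, 86, 96]
push(58): heap contents = [52, 58, 69, 85, 86, 96]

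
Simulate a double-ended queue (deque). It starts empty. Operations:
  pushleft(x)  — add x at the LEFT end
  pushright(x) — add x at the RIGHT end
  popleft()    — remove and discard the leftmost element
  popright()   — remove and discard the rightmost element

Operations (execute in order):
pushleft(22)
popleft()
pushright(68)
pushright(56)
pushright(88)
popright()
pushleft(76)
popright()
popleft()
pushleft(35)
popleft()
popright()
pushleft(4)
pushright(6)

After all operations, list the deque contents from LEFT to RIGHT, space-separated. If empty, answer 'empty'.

Answer: 4 6

Derivation:
pushleft(22): [22]
popleft(): []
pushright(68): [68]
pushright(56): [68, 56]
pushright(88): [68, 56, 88]
popright(): [68, 56]
pushleft(76): [76, 68, 56]
popright(): [76, 68]
popleft(): [68]
pushleft(35): [35, 68]
popleft(): [68]
popright(): []
pushleft(4): [4]
pushright(6): [4, 6]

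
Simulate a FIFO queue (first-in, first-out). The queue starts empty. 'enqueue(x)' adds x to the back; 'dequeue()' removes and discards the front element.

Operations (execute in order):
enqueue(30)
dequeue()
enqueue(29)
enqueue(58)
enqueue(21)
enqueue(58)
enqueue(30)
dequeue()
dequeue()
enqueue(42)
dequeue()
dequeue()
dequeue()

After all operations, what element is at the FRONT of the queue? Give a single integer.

Answer: 42

Derivation:
enqueue(30): queue = [30]
dequeue(): queue = []
enqueue(29): queue = [29]
enqueue(58): queue = [29, 58]
enqueue(21): queue = [29, 58, 21]
enqueue(58): queue = [29, 58, 21, 58]
enqueue(30): queue = [29, 58, 21, 58, 30]
dequeue(): queue = [58, 21, 58, 30]
dequeue(): queue = [21, 58, 30]
enqueue(42): queue = [21, 58, 30, 42]
dequeue(): queue = [58, 30, 42]
dequeue(): queue = [30, 42]
dequeue(): queue = [42]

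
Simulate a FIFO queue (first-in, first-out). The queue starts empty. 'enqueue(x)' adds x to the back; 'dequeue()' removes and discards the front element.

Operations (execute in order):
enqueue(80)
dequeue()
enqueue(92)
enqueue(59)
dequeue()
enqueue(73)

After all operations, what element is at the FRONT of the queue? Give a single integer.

Answer: 59

Derivation:
enqueue(80): queue = [80]
dequeue(): queue = []
enqueue(92): queue = [92]
enqueue(59): queue = [92, 59]
dequeue(): queue = [59]
enqueue(73): queue = [59, 73]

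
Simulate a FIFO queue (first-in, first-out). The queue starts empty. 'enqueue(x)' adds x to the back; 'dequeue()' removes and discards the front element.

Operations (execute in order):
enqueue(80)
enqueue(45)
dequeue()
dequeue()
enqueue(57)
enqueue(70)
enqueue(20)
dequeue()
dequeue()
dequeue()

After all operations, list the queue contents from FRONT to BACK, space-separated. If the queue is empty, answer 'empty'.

enqueue(80): [80]
enqueue(45): [80, 45]
dequeue(): [45]
dequeue(): []
enqueue(57): [57]
enqueue(70): [57, 70]
enqueue(20): [57, 70, 20]
dequeue(): [70, 20]
dequeue(): [20]
dequeue(): []

Answer: empty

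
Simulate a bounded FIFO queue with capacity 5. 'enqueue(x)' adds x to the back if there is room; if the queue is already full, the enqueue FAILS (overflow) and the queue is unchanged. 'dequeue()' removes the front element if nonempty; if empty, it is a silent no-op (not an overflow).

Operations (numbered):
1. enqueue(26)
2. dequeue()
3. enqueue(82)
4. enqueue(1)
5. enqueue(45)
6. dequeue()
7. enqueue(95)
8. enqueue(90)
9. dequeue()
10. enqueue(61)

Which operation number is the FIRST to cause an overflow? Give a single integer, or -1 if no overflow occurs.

1. enqueue(26): size=1
2. dequeue(): size=0
3. enqueue(82): size=1
4. enqueue(1): size=2
5. enqueue(45): size=3
6. dequeue(): size=2
7. enqueue(95): size=3
8. enqueue(90): size=4
9. dequeue(): size=3
10. enqueue(61): size=4

Answer: -1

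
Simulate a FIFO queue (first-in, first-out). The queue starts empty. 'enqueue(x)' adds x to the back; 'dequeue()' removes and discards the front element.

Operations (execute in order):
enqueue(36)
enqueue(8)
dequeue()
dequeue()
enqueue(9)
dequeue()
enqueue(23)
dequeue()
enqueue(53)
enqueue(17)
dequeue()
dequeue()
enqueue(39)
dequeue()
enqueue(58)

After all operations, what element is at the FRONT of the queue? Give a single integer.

enqueue(36): queue = [36]
enqueue(8): queue = [36, 8]
dequeue(): queue = [8]
dequeue(): queue = []
enqueue(9): queue = [9]
dequeue(): queue = []
enqueue(23): queue = [23]
dequeue(): queue = []
enqueue(53): queue = [53]
enqueue(17): queue = [53, 17]
dequeue(): queue = [17]
dequeue(): queue = []
enqueue(39): queue = [39]
dequeue(): queue = []
enqueue(58): queue = [58]

Answer: 58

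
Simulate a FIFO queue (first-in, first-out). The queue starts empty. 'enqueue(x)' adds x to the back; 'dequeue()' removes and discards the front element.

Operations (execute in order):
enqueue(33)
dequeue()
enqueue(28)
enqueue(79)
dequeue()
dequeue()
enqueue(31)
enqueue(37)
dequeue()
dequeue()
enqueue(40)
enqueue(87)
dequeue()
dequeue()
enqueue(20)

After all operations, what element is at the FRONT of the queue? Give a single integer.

enqueue(33): queue = [33]
dequeue(): queue = []
enqueue(28): queue = [28]
enqueue(79): queue = [28, 79]
dequeue(): queue = [79]
dequeue(): queue = []
enqueue(31): queue = [31]
enqueue(37): queue = [31, 37]
dequeue(): queue = [37]
dequeue(): queue = []
enqueue(40): queue = [40]
enqueue(87): queue = [40, 87]
dequeue(): queue = [87]
dequeue(): queue = []
enqueue(20): queue = [20]

Answer: 20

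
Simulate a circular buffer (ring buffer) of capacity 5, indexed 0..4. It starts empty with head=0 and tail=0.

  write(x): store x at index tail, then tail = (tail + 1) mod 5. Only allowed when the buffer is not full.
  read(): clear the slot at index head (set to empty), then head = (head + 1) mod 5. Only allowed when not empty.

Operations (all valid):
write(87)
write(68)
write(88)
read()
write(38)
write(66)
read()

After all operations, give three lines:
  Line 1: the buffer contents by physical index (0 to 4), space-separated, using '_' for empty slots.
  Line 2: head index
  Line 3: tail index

Answer: _ _ 88 38 66
2
0

Derivation:
write(87): buf=[87 _ _ _ _], head=0, tail=1, size=1
write(68): buf=[87 68 _ _ _], head=0, tail=2, size=2
write(88): buf=[87 68 88 _ _], head=0, tail=3, size=3
read(): buf=[_ 68 88 _ _], head=1, tail=3, size=2
write(38): buf=[_ 68 88 38 _], head=1, tail=4, size=3
write(66): buf=[_ 68 88 38 66], head=1, tail=0, size=4
read(): buf=[_ _ 88 38 66], head=2, tail=0, size=3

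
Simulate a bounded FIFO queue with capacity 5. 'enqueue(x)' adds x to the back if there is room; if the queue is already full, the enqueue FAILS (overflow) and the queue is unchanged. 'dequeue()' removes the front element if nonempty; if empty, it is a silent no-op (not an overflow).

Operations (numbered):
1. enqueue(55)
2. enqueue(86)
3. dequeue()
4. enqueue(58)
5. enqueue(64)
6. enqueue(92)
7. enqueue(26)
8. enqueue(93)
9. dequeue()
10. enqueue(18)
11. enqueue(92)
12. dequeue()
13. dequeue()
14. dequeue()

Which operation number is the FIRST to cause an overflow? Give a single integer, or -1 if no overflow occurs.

1. enqueue(55): size=1
2. enqueue(86): size=2
3. dequeue(): size=1
4. enqueue(58): size=2
5. enqueue(64): size=3
6. enqueue(92): size=4
7. enqueue(26): size=5
8. enqueue(93): size=5=cap → OVERFLOW (fail)
9. dequeue(): size=4
10. enqueue(18): size=5
11. enqueue(92): size=5=cap → OVERFLOW (fail)
12. dequeue(): size=4
13. dequeue(): size=3
14. dequeue(): size=2

Answer: 8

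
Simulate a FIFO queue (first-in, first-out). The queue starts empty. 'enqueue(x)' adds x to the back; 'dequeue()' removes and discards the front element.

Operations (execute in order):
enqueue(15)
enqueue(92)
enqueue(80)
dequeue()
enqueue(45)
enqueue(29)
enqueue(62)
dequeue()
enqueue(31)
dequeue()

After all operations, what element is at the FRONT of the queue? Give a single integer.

Answer: 45

Derivation:
enqueue(15): queue = [15]
enqueue(92): queue = [15, 92]
enqueue(80): queue = [15, 92, 80]
dequeue(): queue = [92, 80]
enqueue(45): queue = [92, 80, 45]
enqueue(29): queue = [92, 80, 45, 29]
enqueue(62): queue = [92, 80, 45, 29, 62]
dequeue(): queue = [80, 45, 29, 62]
enqueue(31): queue = [80, 45, 29, 62, 31]
dequeue(): queue = [45, 29, 62, 31]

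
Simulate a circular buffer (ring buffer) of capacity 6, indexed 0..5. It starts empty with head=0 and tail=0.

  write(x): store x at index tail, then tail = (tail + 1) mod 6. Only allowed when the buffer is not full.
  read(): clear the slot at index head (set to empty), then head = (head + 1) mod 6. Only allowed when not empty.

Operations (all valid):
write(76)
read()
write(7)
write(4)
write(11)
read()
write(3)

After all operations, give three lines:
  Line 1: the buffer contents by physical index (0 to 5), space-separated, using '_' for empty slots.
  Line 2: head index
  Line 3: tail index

Answer: _ _ 4 11 3 _
2
5

Derivation:
write(76): buf=[76 _ _ _ _ _], head=0, tail=1, size=1
read(): buf=[_ _ _ _ _ _], head=1, tail=1, size=0
write(7): buf=[_ 7 _ _ _ _], head=1, tail=2, size=1
write(4): buf=[_ 7 4 _ _ _], head=1, tail=3, size=2
write(11): buf=[_ 7 4 11 _ _], head=1, tail=4, size=3
read(): buf=[_ _ 4 11 _ _], head=2, tail=4, size=2
write(3): buf=[_ _ 4 11 3 _], head=2, tail=5, size=3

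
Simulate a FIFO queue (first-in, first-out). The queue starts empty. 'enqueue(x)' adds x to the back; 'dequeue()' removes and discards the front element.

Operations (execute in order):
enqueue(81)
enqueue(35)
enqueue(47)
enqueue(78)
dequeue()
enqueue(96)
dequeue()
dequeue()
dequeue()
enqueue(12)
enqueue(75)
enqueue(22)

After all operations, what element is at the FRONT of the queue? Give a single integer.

Answer: 96

Derivation:
enqueue(81): queue = [81]
enqueue(35): queue = [81, 35]
enqueue(47): queue = [81, 35, 47]
enqueue(78): queue = [81, 35, 47, 78]
dequeue(): queue = [35, 47, 78]
enqueue(96): queue = [35, 47, 78, 96]
dequeue(): queue = [47, 78, 96]
dequeue(): queue = [78, 96]
dequeue(): queue = [96]
enqueue(12): queue = [96, 12]
enqueue(75): queue = [96, 12, 75]
enqueue(22): queue = [96, 12, 75, 22]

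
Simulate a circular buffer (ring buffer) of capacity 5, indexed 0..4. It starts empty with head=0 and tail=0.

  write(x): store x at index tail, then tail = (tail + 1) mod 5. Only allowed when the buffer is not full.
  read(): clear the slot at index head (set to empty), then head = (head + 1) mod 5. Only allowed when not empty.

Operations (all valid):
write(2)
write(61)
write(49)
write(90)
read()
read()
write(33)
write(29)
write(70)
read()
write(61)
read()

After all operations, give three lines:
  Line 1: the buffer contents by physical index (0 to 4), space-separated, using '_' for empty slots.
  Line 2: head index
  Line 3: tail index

Answer: 29 70 61 _ 33
4
3

Derivation:
write(2): buf=[2 _ _ _ _], head=0, tail=1, size=1
write(61): buf=[2 61 _ _ _], head=0, tail=2, size=2
write(49): buf=[2 61 49 _ _], head=0, tail=3, size=3
write(90): buf=[2 61 49 90 _], head=0, tail=4, size=4
read(): buf=[_ 61 49 90 _], head=1, tail=4, size=3
read(): buf=[_ _ 49 90 _], head=2, tail=4, size=2
write(33): buf=[_ _ 49 90 33], head=2, tail=0, size=3
write(29): buf=[29 _ 49 90 33], head=2, tail=1, size=4
write(70): buf=[29 70 49 90 33], head=2, tail=2, size=5
read(): buf=[29 70 _ 90 33], head=3, tail=2, size=4
write(61): buf=[29 70 61 90 33], head=3, tail=3, size=5
read(): buf=[29 70 61 _ 33], head=4, tail=3, size=4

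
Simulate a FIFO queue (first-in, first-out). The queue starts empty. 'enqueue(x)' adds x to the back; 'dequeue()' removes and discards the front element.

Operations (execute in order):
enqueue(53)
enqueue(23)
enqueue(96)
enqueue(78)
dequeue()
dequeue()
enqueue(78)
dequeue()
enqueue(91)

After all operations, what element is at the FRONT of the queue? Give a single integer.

enqueue(53): queue = [53]
enqueue(23): queue = [53, 23]
enqueue(96): queue = [53, 23, 96]
enqueue(78): queue = [53, 23, 96, 78]
dequeue(): queue = [23, 96, 78]
dequeue(): queue = [96, 78]
enqueue(78): queue = [96, 78, 78]
dequeue(): queue = [78, 78]
enqueue(91): queue = [78, 78, 91]

Answer: 78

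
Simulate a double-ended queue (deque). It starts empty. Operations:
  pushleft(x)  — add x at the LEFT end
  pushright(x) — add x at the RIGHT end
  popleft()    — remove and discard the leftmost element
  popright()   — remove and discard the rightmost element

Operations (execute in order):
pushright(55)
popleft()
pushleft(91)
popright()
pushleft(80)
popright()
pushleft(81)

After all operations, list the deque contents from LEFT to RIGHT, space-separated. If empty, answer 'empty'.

Answer: 81

Derivation:
pushright(55): [55]
popleft(): []
pushleft(91): [91]
popright(): []
pushleft(80): [80]
popright(): []
pushleft(81): [81]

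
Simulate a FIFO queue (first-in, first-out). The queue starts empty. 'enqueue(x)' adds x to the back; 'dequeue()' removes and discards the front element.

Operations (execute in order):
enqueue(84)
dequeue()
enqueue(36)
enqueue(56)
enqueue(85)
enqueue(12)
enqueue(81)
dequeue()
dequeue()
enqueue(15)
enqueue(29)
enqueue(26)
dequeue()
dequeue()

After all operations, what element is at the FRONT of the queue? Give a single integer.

Answer: 81

Derivation:
enqueue(84): queue = [84]
dequeue(): queue = []
enqueue(36): queue = [36]
enqueue(56): queue = [36, 56]
enqueue(85): queue = [36, 56, 85]
enqueue(12): queue = [36, 56, 85, 12]
enqueue(81): queue = [36, 56, 85, 12, 81]
dequeue(): queue = [56, 85, 12, 81]
dequeue(): queue = [85, 12, 81]
enqueue(15): queue = [85, 12, 81, 15]
enqueue(29): queue = [85, 12, 81, 15, 29]
enqueue(26): queue = [85, 12, 81, 15, 29, 26]
dequeue(): queue = [12, 81, 15, 29, 26]
dequeue(): queue = [81, 15, 29, 26]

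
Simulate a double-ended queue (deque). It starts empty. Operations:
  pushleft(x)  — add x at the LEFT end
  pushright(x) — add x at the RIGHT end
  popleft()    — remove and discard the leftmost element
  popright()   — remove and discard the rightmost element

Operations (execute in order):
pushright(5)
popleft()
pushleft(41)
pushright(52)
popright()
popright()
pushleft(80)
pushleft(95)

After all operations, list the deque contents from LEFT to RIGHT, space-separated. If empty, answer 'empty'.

pushright(5): [5]
popleft(): []
pushleft(41): [41]
pushright(52): [41, 52]
popright(): [41]
popright(): []
pushleft(80): [80]
pushleft(95): [95, 80]

Answer: 95 80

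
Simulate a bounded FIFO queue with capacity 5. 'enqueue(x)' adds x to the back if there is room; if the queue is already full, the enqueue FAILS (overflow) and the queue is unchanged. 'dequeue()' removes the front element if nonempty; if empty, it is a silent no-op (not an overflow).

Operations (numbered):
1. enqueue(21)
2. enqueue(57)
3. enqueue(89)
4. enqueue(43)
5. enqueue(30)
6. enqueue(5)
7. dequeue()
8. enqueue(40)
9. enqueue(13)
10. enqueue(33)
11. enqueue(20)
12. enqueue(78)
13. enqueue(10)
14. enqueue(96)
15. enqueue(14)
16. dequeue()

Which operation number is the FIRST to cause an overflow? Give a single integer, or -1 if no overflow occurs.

Answer: 6

Derivation:
1. enqueue(21): size=1
2. enqueue(57): size=2
3. enqueue(89): size=3
4. enqueue(43): size=4
5. enqueue(30): size=5
6. enqueue(5): size=5=cap → OVERFLOW (fail)
7. dequeue(): size=4
8. enqueue(40): size=5
9. enqueue(13): size=5=cap → OVERFLOW (fail)
10. enqueue(33): size=5=cap → OVERFLOW (fail)
11. enqueue(20): size=5=cap → OVERFLOW (fail)
12. enqueue(78): size=5=cap → OVERFLOW (fail)
13. enqueue(10): size=5=cap → OVERFLOW (fail)
14. enqueue(96): size=5=cap → OVERFLOW (fail)
15. enqueue(14): size=5=cap → OVERFLOW (fail)
16. dequeue(): size=4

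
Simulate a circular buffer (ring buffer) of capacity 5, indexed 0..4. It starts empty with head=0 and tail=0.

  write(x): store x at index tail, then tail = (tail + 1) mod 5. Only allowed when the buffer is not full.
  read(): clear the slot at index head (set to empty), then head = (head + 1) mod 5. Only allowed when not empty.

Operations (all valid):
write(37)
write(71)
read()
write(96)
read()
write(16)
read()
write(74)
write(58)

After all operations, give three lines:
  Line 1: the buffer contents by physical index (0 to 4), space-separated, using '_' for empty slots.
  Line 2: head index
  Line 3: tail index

write(37): buf=[37 _ _ _ _], head=0, tail=1, size=1
write(71): buf=[37 71 _ _ _], head=0, tail=2, size=2
read(): buf=[_ 71 _ _ _], head=1, tail=2, size=1
write(96): buf=[_ 71 96 _ _], head=1, tail=3, size=2
read(): buf=[_ _ 96 _ _], head=2, tail=3, size=1
write(16): buf=[_ _ 96 16 _], head=2, tail=4, size=2
read(): buf=[_ _ _ 16 _], head=3, tail=4, size=1
write(74): buf=[_ _ _ 16 74], head=3, tail=0, size=2
write(58): buf=[58 _ _ 16 74], head=3, tail=1, size=3

Answer: 58 _ _ 16 74
3
1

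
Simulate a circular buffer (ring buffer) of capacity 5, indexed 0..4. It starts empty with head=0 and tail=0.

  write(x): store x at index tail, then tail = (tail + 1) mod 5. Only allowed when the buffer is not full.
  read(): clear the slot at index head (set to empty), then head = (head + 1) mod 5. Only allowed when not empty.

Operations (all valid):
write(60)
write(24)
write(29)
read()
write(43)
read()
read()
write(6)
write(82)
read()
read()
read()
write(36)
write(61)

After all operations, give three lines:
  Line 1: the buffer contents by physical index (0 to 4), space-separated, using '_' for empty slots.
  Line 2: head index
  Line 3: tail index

Answer: _ 36 61 _ _
1
3

Derivation:
write(60): buf=[60 _ _ _ _], head=0, tail=1, size=1
write(24): buf=[60 24 _ _ _], head=0, tail=2, size=2
write(29): buf=[60 24 29 _ _], head=0, tail=3, size=3
read(): buf=[_ 24 29 _ _], head=1, tail=3, size=2
write(43): buf=[_ 24 29 43 _], head=1, tail=4, size=3
read(): buf=[_ _ 29 43 _], head=2, tail=4, size=2
read(): buf=[_ _ _ 43 _], head=3, tail=4, size=1
write(6): buf=[_ _ _ 43 6], head=3, tail=0, size=2
write(82): buf=[82 _ _ 43 6], head=3, tail=1, size=3
read(): buf=[82 _ _ _ 6], head=4, tail=1, size=2
read(): buf=[82 _ _ _ _], head=0, tail=1, size=1
read(): buf=[_ _ _ _ _], head=1, tail=1, size=0
write(36): buf=[_ 36 _ _ _], head=1, tail=2, size=1
write(61): buf=[_ 36 61 _ _], head=1, tail=3, size=2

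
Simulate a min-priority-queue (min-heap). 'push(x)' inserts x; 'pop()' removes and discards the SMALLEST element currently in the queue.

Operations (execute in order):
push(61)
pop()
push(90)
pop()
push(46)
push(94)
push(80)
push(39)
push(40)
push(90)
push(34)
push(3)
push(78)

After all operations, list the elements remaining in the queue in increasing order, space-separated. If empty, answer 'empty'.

push(61): heap contents = [61]
pop() → 61: heap contents = []
push(90): heap contents = [90]
pop() → 90: heap contents = []
push(46): heap contents = [46]
push(94): heap contents = [46, 94]
push(80): heap contents = [46, 80, 94]
push(39): heap contents = [39, 46, 80, 94]
push(40): heap contents = [39, 40, 46, 80, 94]
push(90): heap contents = [39, 40, 46, 80, 90, 94]
push(34): heap contents = [34, 39, 40, 46, 80, 90, 94]
push(3): heap contents = [3, 34, 39, 40, 46, 80, 90, 94]
push(78): heap contents = [3, 34, 39, 40, 46, 78, 80, 90, 94]

Answer: 3 34 39 40 46 78 80 90 94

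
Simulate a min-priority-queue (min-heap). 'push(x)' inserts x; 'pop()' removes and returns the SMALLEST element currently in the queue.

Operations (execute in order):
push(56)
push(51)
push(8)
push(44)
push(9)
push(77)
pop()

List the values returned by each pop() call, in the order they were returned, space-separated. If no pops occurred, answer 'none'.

push(56): heap contents = [56]
push(51): heap contents = [51, 56]
push(8): heap contents = [8, 51, 56]
push(44): heap contents = [8, 44, 51, 56]
push(9): heap contents = [8, 9, 44, 51, 56]
push(77): heap contents = [8, 9, 44, 51, 56, 77]
pop() → 8: heap contents = [9, 44, 51, 56, 77]

Answer: 8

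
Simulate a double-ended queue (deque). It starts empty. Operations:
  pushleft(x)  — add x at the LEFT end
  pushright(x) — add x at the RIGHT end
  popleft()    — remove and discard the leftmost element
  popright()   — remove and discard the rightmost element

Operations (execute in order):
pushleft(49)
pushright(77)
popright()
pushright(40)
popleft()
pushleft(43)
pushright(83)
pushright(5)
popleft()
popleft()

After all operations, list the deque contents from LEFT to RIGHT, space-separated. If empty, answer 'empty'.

pushleft(49): [49]
pushright(77): [49, 77]
popright(): [49]
pushright(40): [49, 40]
popleft(): [40]
pushleft(43): [43, 40]
pushright(83): [43, 40, 83]
pushright(5): [43, 40, 83, 5]
popleft(): [40, 83, 5]
popleft(): [83, 5]

Answer: 83 5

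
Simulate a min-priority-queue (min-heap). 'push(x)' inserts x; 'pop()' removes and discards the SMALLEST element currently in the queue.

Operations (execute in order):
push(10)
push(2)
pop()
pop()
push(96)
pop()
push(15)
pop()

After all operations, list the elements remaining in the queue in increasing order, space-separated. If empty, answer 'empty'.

Answer: empty

Derivation:
push(10): heap contents = [10]
push(2): heap contents = [2, 10]
pop() → 2: heap contents = [10]
pop() → 10: heap contents = []
push(96): heap contents = [96]
pop() → 96: heap contents = []
push(15): heap contents = [15]
pop() → 15: heap contents = []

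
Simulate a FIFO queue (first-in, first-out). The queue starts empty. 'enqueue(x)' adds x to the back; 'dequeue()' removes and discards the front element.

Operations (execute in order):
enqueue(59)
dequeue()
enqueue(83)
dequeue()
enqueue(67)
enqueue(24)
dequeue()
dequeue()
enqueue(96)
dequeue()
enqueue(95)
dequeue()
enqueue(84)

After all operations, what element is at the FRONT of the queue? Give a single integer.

enqueue(59): queue = [59]
dequeue(): queue = []
enqueue(83): queue = [83]
dequeue(): queue = []
enqueue(67): queue = [67]
enqueue(24): queue = [67, 24]
dequeue(): queue = [24]
dequeue(): queue = []
enqueue(96): queue = [96]
dequeue(): queue = []
enqueue(95): queue = [95]
dequeue(): queue = []
enqueue(84): queue = [84]

Answer: 84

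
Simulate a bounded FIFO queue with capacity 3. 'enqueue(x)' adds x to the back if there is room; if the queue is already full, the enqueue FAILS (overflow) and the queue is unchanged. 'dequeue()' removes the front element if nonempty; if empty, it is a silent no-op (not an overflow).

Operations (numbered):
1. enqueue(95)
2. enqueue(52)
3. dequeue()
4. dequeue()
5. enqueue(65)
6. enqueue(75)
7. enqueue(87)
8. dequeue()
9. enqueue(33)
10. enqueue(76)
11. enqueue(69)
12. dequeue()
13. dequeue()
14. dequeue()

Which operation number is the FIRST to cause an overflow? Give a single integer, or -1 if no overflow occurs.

1. enqueue(95): size=1
2. enqueue(52): size=2
3. dequeue(): size=1
4. dequeue(): size=0
5. enqueue(65): size=1
6. enqueue(75): size=2
7. enqueue(87): size=3
8. dequeue(): size=2
9. enqueue(33): size=3
10. enqueue(76): size=3=cap → OVERFLOW (fail)
11. enqueue(69): size=3=cap → OVERFLOW (fail)
12. dequeue(): size=2
13. dequeue(): size=1
14. dequeue(): size=0

Answer: 10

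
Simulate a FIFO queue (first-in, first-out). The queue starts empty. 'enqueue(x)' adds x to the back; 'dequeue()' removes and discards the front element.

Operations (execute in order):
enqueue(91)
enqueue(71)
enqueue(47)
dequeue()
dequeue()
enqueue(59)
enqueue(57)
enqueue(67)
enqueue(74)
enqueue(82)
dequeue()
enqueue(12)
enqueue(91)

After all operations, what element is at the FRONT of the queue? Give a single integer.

Answer: 59

Derivation:
enqueue(91): queue = [91]
enqueue(71): queue = [91, 71]
enqueue(47): queue = [91, 71, 47]
dequeue(): queue = [71, 47]
dequeue(): queue = [47]
enqueue(59): queue = [47, 59]
enqueue(57): queue = [47, 59, 57]
enqueue(67): queue = [47, 59, 57, 67]
enqueue(74): queue = [47, 59, 57, 67, 74]
enqueue(82): queue = [47, 59, 57, 67, 74, 82]
dequeue(): queue = [59, 57, 67, 74, 82]
enqueue(12): queue = [59, 57, 67, 74, 82, 12]
enqueue(91): queue = [59, 57, 67, 74, 82, 12, 91]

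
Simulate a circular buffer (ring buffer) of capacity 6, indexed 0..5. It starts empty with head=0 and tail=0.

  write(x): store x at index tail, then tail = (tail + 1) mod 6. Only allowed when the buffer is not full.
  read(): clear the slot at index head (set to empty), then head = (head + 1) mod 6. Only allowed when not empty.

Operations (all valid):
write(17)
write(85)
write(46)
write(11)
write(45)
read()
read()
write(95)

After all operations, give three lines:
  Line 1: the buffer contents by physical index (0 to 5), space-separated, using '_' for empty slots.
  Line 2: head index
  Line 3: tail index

Answer: _ _ 46 11 45 95
2
0

Derivation:
write(17): buf=[17 _ _ _ _ _], head=0, tail=1, size=1
write(85): buf=[17 85 _ _ _ _], head=0, tail=2, size=2
write(46): buf=[17 85 46 _ _ _], head=0, tail=3, size=3
write(11): buf=[17 85 46 11 _ _], head=0, tail=4, size=4
write(45): buf=[17 85 46 11 45 _], head=0, tail=5, size=5
read(): buf=[_ 85 46 11 45 _], head=1, tail=5, size=4
read(): buf=[_ _ 46 11 45 _], head=2, tail=5, size=3
write(95): buf=[_ _ 46 11 45 95], head=2, tail=0, size=4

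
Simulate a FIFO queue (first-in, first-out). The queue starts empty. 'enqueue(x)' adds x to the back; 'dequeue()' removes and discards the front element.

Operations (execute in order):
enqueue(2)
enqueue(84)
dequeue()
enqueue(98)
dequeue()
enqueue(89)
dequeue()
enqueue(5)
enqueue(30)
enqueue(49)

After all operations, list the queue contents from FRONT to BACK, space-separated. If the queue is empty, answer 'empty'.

Answer: 89 5 30 49

Derivation:
enqueue(2): [2]
enqueue(84): [2, 84]
dequeue(): [84]
enqueue(98): [84, 98]
dequeue(): [98]
enqueue(89): [98, 89]
dequeue(): [89]
enqueue(5): [89, 5]
enqueue(30): [89, 5, 30]
enqueue(49): [89, 5, 30, 49]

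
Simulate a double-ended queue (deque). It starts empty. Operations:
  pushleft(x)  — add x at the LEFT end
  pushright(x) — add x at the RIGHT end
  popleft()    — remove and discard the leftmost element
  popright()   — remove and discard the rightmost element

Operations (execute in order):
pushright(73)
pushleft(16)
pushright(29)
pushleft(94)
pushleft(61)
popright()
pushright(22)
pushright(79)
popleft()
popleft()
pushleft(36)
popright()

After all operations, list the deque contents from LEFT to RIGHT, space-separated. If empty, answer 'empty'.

Answer: 36 16 73 22

Derivation:
pushright(73): [73]
pushleft(16): [16, 73]
pushright(29): [16, 73, 29]
pushleft(94): [94, 16, 73, 29]
pushleft(61): [61, 94, 16, 73, 29]
popright(): [61, 94, 16, 73]
pushright(22): [61, 94, 16, 73, 22]
pushright(79): [61, 94, 16, 73, 22, 79]
popleft(): [94, 16, 73, 22, 79]
popleft(): [16, 73, 22, 79]
pushleft(36): [36, 16, 73, 22, 79]
popright(): [36, 16, 73, 22]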